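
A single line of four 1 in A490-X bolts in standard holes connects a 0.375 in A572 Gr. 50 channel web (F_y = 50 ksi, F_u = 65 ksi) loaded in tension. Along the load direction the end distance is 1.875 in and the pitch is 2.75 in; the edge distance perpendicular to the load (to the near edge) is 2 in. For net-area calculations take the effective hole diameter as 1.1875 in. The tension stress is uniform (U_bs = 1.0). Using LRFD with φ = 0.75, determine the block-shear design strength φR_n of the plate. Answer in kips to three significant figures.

91.2 kips

Shear plane L_v = 1.875 + 3·2.75 = 10.12 in; A_gv = 10.12 × 0.375 = 3.797 in².
A_nv = (10.12 − 3.5·1.1875) × 0.375 = 2.238 in².
A_nt = (2 − 0.5·1.1875) × 0.375 = 0.5273 in².
0.6 F_u A_nv = 87.29 kips; 0.6 F_y A_gv = 113.9 kips → shear rupture governs the shear term.
R_n = 87.29 + 1.0 × 65 × 0.5273 = 121.6 kips.
Design strength φR_n = 0.75 × 121.6 = 91.2 kips.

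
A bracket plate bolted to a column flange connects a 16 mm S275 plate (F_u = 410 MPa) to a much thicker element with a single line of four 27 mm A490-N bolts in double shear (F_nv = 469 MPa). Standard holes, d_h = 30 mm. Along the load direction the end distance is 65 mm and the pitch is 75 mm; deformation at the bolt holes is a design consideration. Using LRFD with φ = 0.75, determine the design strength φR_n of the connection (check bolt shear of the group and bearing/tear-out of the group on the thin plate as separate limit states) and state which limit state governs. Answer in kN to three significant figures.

Bolt shear: A_b = π·27²/4 = 572.6 mm²; R_n = 469 × 572.6 × 4 × 2 / 1000 = 2148 kN → 0.75 × 2148 = 1610 kN.
Bearing (1.2 l_c t F_u ≤ 2.4 d t F_u): upper limit = 2.4·27·16·410 / 1000 = 425.1 kN.
  Edge l_c = 65 − 30/2 = 50 → r_n = 393.6 kN; interior l_c = 75 − 30 = 45 → r_n = 354.2 kN.
  R_n,bearing = 1·393.6 + 3·354.2 = 1456 kN → 0.75 × 1456 = 1090 kN.
Bearing governs: 1090 kN.

1090 kN (bearing governs)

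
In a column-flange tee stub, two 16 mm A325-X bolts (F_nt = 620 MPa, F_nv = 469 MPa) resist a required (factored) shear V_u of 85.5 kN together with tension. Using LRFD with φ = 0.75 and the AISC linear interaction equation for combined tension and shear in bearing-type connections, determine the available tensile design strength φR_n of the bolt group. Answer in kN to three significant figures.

130 kN

A_b = π·16²/4 = 201.1 mm²; f_rv = 85.5 × 1000 / (2 × 201.1) = 212.6 MPa.
F'_nt = 1.3 F_nt − (F_nt / φF_nv) f_rv = 1.3·620 − (620/(0.75·469))·212.6 = 431.2 MPa, capped at F_nt → F'_nt = 431.2 MPa.
R_n = F'_nt · A_b · n = 431.2 × 201.1 × 2 / 1000 = 173.4 kN.
Design strength φR_n = 0.75 × 173.4 = 130 kN.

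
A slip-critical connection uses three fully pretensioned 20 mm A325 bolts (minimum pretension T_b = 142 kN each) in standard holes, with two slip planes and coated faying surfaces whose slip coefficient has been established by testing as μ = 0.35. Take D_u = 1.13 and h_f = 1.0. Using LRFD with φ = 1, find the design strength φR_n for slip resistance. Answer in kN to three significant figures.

337 kN

R_n = μ · D_u · h_f · T_b · n_s · n_b = 0.35 × 1.13 × 1.0 × 142 × 2 × 3 = 337 kN.
Design strength φR_n = 1 × 337 = 337 kN.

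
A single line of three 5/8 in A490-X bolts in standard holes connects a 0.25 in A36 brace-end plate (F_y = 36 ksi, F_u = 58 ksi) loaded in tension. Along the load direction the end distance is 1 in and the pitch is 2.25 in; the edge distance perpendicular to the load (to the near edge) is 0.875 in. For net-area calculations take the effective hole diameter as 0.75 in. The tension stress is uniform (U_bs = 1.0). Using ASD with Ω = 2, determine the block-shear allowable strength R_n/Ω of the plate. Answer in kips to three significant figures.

Shear plane L_v = 1 + 2·2.25 = 5.5 in; A_gv = 5.5 × 0.25 = 1.375 in².
A_nv = (5.5 − 2.5·0.75) × 0.25 = 0.9062 in².
A_nt = (0.875 − 0.5·0.75) × 0.25 = 0.125 in².
0.6 F_u A_nv = 31.54 kips; 0.6 F_y A_gv = 29.7 kips → shear yielding governs the shear term.
R_n = 29.7 + 1.0 × 58 × 0.125 = 36.95 kips.
Allowable strength R_n/Ω = 36.95 / 2 = 18.5 kips.

18.5 kips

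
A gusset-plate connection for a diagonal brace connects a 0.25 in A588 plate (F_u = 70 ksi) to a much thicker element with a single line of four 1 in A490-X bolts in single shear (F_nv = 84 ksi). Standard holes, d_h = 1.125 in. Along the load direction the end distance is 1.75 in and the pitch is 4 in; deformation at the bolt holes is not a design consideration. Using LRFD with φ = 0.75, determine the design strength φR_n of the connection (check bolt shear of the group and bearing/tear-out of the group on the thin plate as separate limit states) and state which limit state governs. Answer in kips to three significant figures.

Bolt shear: A_b = π·1²/4 = 0.7854 in²; R_n = 84 × 0.7854 × 4 × 1 = 263.9 kips → 0.75 × 263.9 = 198 kips.
Bearing (1.5 l_c t F_u ≤ 3.0 d t F_u): upper limit = 3.0·1·0.25·70 = 52.5 kips.
  Edge l_c = 1.75 − 1.125/2 = 1.188 → r_n = 31.17 kips; interior l_c = 4 − 1.125 = 2.875 → r_n = 52.5 kips.
  R_n,bearing = 1·31.17 + 3·52.5 = 188.7 kips → 0.75 × 188.7 = 142 kips.
Bearing governs: 142 kips.

142 kips (bearing governs)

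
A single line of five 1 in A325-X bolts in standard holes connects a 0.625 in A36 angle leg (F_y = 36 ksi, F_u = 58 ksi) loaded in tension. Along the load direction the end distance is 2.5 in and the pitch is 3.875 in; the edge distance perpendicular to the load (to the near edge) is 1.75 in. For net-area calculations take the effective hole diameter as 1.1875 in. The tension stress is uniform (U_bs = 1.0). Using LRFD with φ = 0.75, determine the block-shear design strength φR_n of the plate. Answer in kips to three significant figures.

Shear plane L_v = 2.5 + 4·3.875 = 18 in; A_gv = 18 × 0.625 = 11.25 in².
A_nv = (18 − 4.5·1.1875) × 0.625 = 7.91 in².
A_nt = (1.75 − 0.5·1.1875) × 0.625 = 0.7227 in².
0.6 F_u A_nv = 275.3 kips; 0.6 F_y A_gv = 243 kips → shear yielding governs the shear term.
R_n = 243 + 1.0 × 58 × 0.7227 = 284.9 kips.
Design strength φR_n = 0.75 × 284.9 = 214 kips.

214 kips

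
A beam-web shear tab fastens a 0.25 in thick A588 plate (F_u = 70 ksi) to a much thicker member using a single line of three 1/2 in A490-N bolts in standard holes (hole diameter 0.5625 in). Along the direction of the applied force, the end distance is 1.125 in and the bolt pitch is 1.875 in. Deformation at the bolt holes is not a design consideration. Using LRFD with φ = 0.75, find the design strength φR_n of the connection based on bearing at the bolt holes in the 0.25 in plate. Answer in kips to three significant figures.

56 kips

Per bolt r_n = 1.5 l_c t F_u ≤ 3.0 d t F_u; upper limit = 3.0 × 0.5 × 0.25 × 70 = 26.25 kips.
Edge bolt: l_c = 1.125 − 0.5625/2 = 0.8438 in → 1.5 × 0.8438 × 0.25 × 70 = 22.15 → r_n = 22.15 kips.
Interior bolts: l_c = 1.875 − 0.5625 = 1.312 in → 1.5 × 1.312 × 0.25 × 70 = 34.45 → r_n = 26.25 kips.
R_n = 1 × 22.15 + 2 × 26.25 = 74.65 kips.
Design strength φR_n = 0.75 × 74.65 = 56 kips.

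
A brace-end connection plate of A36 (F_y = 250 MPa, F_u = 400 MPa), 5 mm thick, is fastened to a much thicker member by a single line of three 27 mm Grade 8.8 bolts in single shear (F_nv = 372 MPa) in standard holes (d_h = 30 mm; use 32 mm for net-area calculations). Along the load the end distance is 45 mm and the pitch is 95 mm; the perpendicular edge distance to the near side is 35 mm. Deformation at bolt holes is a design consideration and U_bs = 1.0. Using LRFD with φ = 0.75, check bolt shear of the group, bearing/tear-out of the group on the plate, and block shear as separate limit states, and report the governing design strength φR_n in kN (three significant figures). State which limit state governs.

161 kN (block shear governs)

Bolt shear: A_b = π·27²/4 = 572.6 mm²; R_n = 372 × 572.6 × 3 × 1 / 1000 = 639 kN → 0.75 × 639 = 479 kN.
Bearing: edge l_c = 30, r_n = 72 kN; interior l_c = 65, r_n = 129.6 kN; R_n = 72 + 2·129.6 = 331.2 kN → 248 kN.
Block shear: A_gv = 1175, A_nv = 775, A_nt = 95 mm²; R_n = min(0.6F_uA_nv, 0.6F_yA_gv) + U_bs·F_u·A_nt = 214.2 kN → 161 kN.
Block shear governs: 161 kN.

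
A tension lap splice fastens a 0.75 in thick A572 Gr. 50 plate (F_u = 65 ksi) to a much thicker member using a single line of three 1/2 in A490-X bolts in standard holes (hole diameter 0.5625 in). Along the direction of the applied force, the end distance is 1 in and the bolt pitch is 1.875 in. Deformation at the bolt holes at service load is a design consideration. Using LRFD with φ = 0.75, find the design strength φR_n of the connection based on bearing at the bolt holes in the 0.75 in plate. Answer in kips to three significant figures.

119 kips

Per bolt r_n = 1.2 l_c t F_u ≤ 2.4 d t F_u; upper limit = 2.4 × 0.5 × 0.75 × 65 = 58.5 kips.
Edge bolt: l_c = 1 − 0.5625/2 = 0.7188 in → 1.2 × 0.7188 × 0.75 × 65 = 42.05 → r_n = 42.05 kips.
Interior bolts: l_c = 1.875 − 0.5625 = 1.312 in → 1.2 × 1.312 × 0.75 × 65 = 76.78 → r_n = 58.5 kips.
R_n = 1 × 42.05 + 2 × 58.5 = 159 kips.
Design strength φR_n = 0.75 × 159 = 119 kips.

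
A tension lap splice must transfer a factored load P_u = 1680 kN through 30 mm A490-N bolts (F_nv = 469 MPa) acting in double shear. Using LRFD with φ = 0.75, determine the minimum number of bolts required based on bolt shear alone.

4 bolts

A_b = π·30²/4 = 706.9 mm².
Per-bolt design strength φR_n = 0.75 × 469 × 706.9 × 2 / 1000 = 497.3 kN.
n ≥ 1680 / 497.3 = 3.378 → use 4 bolts.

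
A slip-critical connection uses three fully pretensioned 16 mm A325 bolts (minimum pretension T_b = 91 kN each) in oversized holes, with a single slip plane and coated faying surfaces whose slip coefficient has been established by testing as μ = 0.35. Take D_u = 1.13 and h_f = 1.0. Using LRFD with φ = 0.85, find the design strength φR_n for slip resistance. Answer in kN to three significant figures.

R_n = μ · D_u · h_f · T_b · n_s · n_b = 0.35 × 1.13 × 1.0 × 91 × 1 × 3 = 108 kN.
Design strength φR_n = 0.85 × 108 = 91.8 kN.

91.8 kN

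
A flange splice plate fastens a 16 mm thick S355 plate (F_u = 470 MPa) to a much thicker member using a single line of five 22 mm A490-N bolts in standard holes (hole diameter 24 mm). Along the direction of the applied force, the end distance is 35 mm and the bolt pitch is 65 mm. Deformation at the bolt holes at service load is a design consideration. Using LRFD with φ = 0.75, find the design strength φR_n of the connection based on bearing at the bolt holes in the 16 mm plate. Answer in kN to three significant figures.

1270 kN

Per bolt r_n = 1.2 l_c t F_u ≤ 2.4 d t F_u; upper limit = 2.4 × 22 × 16 × 470 / 1000 = 397.1 kN.
Edge bolt: l_c = 35 − 24/2 = 23 mm → 1.2 × 23 × 16 × 470 / 1000 = 207.6 → r_n = 207.6 kN.
Interior bolts: l_c = 65 − 24 = 41 mm → 1.2 × 41 × 16 × 470 / 1000 = 370 → r_n = 370 kN.
R_n = 1 × 207.6 + 4 × 370 = 1687 kN.
Design strength φR_n = 0.75 × 1687 = 1270 kN.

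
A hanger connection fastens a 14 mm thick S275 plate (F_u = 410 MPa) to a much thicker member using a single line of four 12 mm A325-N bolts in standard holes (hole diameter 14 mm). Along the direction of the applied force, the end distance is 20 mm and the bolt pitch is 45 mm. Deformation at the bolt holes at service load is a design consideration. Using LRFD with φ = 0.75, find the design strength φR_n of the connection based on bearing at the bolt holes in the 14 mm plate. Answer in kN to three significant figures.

439 kN

Per bolt r_n = 1.2 l_c t F_u ≤ 2.4 d t F_u; upper limit = 2.4 × 12 × 14 × 410 / 1000 = 165.3 kN.
Edge bolt: l_c = 20 − 14/2 = 13 mm → 1.2 × 13 × 14 × 410 / 1000 = 89.54 → r_n = 89.54 kN.
Interior bolts: l_c = 45 − 14 = 31 mm → 1.2 × 31 × 14 × 410 / 1000 = 213.5 → r_n = 165.3 kN.
R_n = 1 × 89.54 + 3 × 165.3 = 585.5 kN.
Design strength φR_n = 0.75 × 585.5 = 439 kN.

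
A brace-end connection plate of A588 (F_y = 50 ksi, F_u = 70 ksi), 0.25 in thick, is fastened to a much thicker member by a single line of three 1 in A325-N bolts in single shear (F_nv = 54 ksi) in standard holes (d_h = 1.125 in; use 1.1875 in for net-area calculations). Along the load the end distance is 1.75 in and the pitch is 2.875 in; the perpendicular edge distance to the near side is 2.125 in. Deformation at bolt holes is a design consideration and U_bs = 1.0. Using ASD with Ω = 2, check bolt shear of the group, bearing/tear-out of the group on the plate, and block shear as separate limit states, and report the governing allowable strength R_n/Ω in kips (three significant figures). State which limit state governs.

37.2 kips (block shear governs)

Bolt shear: A_b = π·1²/4 = 0.7854 in²; R_n = 54 × 0.7854 × 3 × 1 = 127.2 kips → 127.2 / 2 = 63.6 kips.
Bearing: edge l_c = 1.188, r_n = 24.94 kips; interior l_c = 1.75, r_n = 36.75 kips; R_n = 24.94 + 2·36.75 = 98.44 kips → 49.2 kips.
Block shear: A_gv = 1.875, A_nv = 1.133, A_nt = 0.3828 in²; R_n = min(0.6F_uA_nv, 0.6F_yA_gv) + U_bs·F_u·A_nt = 74.38 kips → 37.2 kips.
Block shear governs: 37.2 kips.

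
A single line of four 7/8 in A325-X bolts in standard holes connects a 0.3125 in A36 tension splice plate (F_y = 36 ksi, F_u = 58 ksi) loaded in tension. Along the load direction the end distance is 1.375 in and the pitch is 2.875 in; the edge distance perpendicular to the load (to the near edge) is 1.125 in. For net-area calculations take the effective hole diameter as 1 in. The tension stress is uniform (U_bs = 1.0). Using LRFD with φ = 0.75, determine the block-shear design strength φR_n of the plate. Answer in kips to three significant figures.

59.1 kips

Shear plane L_v = 1.375 + 3·2.875 = 10 in; A_gv = 10 × 0.3125 = 3.125 in².
A_nv = (10 − 3.5·1) × 0.3125 = 2.031 in².
A_nt = (1.125 − 0.5·1) × 0.3125 = 0.1953 in².
0.6 F_u A_nv = 70.69 kips; 0.6 F_y A_gv = 67.5 kips → shear yielding governs the shear term.
R_n = 67.5 + 1.0 × 58 × 0.1953 = 78.83 kips.
Design strength φR_n = 0.75 × 78.83 = 59.1 kips.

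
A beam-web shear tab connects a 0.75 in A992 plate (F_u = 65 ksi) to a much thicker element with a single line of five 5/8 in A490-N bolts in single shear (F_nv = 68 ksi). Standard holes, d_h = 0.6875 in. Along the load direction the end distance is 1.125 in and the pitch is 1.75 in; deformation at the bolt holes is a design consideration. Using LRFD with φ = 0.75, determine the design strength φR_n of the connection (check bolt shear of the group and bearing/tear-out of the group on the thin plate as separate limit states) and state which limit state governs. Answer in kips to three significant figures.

78.2 kips (bolt shear governs)

Bolt shear: A_b = π·0.625²/4 = 0.3068 in²; R_n = 68 × 0.3068 × 5 × 1 = 104.3 kips → 0.75 × 104.3 = 78.2 kips.
Bearing (1.2 l_c t F_u ≤ 2.4 d t F_u): upper limit = 2.4·0.625·0.75·65 = 73.12 kips.
  Edge l_c = 1.125 − 0.6875/2 = 0.7812 → r_n = 45.7 kips; interior l_c = 1.75 − 0.6875 = 1.062 → r_n = 62.16 kips.
  R_n,bearing = 1·45.7 + 4·62.16 = 294.3 kips → 0.75 × 294.3 = 221 kips.
Bolt shear governs: 78.2 kips.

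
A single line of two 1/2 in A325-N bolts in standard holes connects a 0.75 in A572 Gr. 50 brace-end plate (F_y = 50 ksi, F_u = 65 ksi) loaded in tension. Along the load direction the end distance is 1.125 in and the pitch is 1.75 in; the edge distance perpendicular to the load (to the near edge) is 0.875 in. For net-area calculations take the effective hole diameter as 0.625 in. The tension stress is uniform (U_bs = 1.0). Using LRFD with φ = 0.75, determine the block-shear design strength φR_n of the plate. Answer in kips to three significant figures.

Shear plane L_v = 1.125 + 1·1.75 = 2.875 in; A_gv = 2.875 × 0.75 = 2.156 in².
A_nv = (2.875 − 1.5·0.625) × 0.75 = 1.453 in².
A_nt = (0.875 − 0.5·0.625) × 0.75 = 0.4219 in².
0.6 F_u A_nv = 56.67 kips; 0.6 F_y A_gv = 64.69 kips → shear rupture governs the shear term.
R_n = 56.67 + 1.0 × 65 × 0.4219 = 84.09 kips.
Design strength φR_n = 0.75 × 84.09 = 63.1 kips.

63.1 kips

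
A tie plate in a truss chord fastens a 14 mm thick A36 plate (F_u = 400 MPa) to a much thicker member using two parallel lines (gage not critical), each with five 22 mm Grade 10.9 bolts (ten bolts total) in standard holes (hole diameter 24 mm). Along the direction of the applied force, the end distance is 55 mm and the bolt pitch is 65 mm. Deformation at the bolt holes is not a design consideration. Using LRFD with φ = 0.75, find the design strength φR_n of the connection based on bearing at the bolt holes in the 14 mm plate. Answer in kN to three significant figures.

Per bolt r_n = 1.5 l_c t F_u ≤ 3.0 d t F_u; upper limit = 3.0 × 22 × 14 × 400 / 1000 = 369.6 kN.
Edge bolt: l_c = 55 − 24/2 = 43 mm → 1.5 × 43 × 14 × 400 / 1000 = 361.2 → r_n = 361.2 kN.
Interior bolts: l_c = 65 − 24 = 41 mm → 1.5 × 41 × 14 × 400 / 1000 = 344.4 → r_n = 344.4 kN.
R_n = 2 × 361.2 + 8 × 344.4 = 3478 kN.
Design strength φR_n = 0.75 × 3478 = 2610 kN.

2610 kN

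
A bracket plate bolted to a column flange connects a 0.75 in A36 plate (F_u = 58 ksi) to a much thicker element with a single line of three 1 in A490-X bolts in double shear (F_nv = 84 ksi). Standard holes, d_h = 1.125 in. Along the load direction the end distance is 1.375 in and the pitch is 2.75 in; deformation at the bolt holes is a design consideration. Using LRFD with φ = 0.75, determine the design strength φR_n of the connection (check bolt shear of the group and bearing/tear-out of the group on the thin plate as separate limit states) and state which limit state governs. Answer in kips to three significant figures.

159 kips (bearing governs)

Bolt shear: A_b = π·1²/4 = 0.7854 in²; R_n = 84 × 0.7854 × 3 × 2 = 395.8 kips → 0.75 × 395.8 = 297 kips.
Bearing (1.2 l_c t F_u ≤ 2.4 d t F_u): upper limit = 2.4·1·0.75·58 = 104.4 kips.
  Edge l_c = 1.375 − 1.125/2 = 0.8125 → r_n = 42.41 kips; interior l_c = 2.75 − 1.125 = 1.625 → r_n = 84.82 kips.
  R_n,bearing = 1·42.41 + 2·84.82 = 212.1 kips → 0.75 × 212.1 = 159 kips.
Bearing governs: 159 kips.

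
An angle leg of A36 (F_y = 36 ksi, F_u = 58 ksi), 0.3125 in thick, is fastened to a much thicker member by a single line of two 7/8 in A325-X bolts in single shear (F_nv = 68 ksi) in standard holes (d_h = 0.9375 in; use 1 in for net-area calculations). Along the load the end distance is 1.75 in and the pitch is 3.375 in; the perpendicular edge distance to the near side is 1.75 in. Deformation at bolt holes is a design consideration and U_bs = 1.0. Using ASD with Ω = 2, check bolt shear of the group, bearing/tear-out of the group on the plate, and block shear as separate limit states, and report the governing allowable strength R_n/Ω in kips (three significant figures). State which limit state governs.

Bolt shear: A_b = π·0.875²/4 = 0.6013 in²; R_n = 68 × 0.6013 × 2 × 1 = 81.78 kips → 81.78 / 2 = 40.9 kips.
Bearing: edge l_c = 1.281, r_n = 27.87 kips; interior l_c = 2.438, r_n = 38.06 kips; R_n = 27.87 + 1·38.06 = 65.93 kips → 33 kips.
Block shear: A_gv = 1.602, A_nv = 1.133, A_nt = 0.3906 in²; R_n = min(0.6F_uA_nv, 0.6F_yA_gv) + U_bs·F_u·A_nt = 57.25 kips → 28.6 kips.
Block shear governs: 28.6 kips.

28.6 kips (block shear governs)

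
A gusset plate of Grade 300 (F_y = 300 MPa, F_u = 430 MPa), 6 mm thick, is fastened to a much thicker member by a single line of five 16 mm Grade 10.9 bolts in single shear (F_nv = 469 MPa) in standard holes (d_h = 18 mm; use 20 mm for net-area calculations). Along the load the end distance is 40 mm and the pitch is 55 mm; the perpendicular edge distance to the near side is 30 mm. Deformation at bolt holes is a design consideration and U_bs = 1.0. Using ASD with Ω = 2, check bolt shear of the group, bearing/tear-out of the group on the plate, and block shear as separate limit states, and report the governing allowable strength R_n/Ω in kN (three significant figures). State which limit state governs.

157 kN (block shear governs)

Bolt shear: A_b = π·16²/4 = 201.1 mm²; R_n = 469 × 201.1 × 5 × 1 / 1000 = 471.5 kN → 471.5 / 2 = 236 kN.
Bearing: edge l_c = 31, r_n = 95.98 kN; interior l_c = 37, r_n = 99.07 kN; R_n = 95.98 + 4·99.07 = 492.3 kN → 246 kN.
Block shear: A_gv = 1560, A_nv = 1020, A_nt = 120 mm²; R_n = min(0.6F_uA_nv, 0.6F_yA_gv) + U_bs·F_u·A_nt = 314.8 kN → 157 kN.
Block shear governs: 157 kN.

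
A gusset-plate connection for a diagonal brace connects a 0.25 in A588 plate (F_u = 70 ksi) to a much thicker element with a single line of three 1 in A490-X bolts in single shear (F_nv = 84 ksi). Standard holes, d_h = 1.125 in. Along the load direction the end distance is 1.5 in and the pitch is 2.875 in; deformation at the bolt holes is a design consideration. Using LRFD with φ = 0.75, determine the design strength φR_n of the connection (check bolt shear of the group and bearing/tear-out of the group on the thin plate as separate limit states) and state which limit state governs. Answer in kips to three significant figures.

Bolt shear: A_b = π·1²/4 = 0.7854 in²; R_n = 84 × 0.7854 × 3 × 1 = 197.9 kips → 0.75 × 197.9 = 148 kips.
Bearing (1.2 l_c t F_u ≤ 2.4 d t F_u): upper limit = 2.4·1·0.25·70 = 42 kips.
  Edge l_c = 1.5 − 1.125/2 = 0.9375 → r_n = 19.69 kips; interior l_c = 2.875 − 1.125 = 1.75 → r_n = 36.75 kips.
  R_n,bearing = 1·19.69 + 2·36.75 = 93.19 kips → 0.75 × 93.19 = 69.9 kips.
Bearing governs: 69.9 kips.

69.9 kips (bearing governs)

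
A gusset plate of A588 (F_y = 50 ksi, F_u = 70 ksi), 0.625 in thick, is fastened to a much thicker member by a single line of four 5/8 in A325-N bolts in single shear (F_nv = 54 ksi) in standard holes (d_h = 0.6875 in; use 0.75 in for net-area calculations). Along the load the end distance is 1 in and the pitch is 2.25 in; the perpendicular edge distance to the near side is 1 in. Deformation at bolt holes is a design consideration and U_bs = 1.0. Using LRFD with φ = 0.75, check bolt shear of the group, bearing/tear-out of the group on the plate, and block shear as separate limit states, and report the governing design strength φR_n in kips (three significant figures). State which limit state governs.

49.7 kips (bolt shear governs)

Bolt shear: A_b = π·0.625²/4 = 0.3068 in²; R_n = 54 × 0.3068 × 4 × 1 = 66.27 kips → 0.75 × 66.27 = 49.7 kips.
Bearing: edge l_c = 0.6562, r_n = 34.45 kips; interior l_c = 1.562, r_n = 65.62 kips; R_n = 34.45 + 3·65.62 = 231.3 kips → 173 kips.
Block shear: A_gv = 4.844, A_nv = 3.203, A_nt = 0.3906 in²; R_n = min(0.6F_uA_nv, 0.6F_yA_gv) + U_bs·F_u·A_nt = 161.9 kips → 121 kips.
Bolt shear governs: 49.7 kips.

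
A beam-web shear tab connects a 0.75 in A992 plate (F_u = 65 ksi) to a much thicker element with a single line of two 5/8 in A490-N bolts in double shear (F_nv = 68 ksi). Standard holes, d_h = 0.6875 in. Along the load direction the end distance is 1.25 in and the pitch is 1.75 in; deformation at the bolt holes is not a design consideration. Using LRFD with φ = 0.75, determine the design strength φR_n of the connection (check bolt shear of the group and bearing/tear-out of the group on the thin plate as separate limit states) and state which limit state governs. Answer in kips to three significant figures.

62.6 kips (bolt shear governs)

Bolt shear: A_b = π·0.625²/4 = 0.3068 in²; R_n = 68 × 0.3068 × 2 × 2 = 83.45 kips → 0.75 × 83.45 = 62.6 kips.
Bearing (1.5 l_c t F_u ≤ 3.0 d t F_u): upper limit = 3.0·0.625·0.75·65 = 91.41 kips.
  Edge l_c = 1.25 − 0.6875/2 = 0.9062 → r_n = 66.27 kips; interior l_c = 1.75 − 0.6875 = 1.062 → r_n = 77.7 kips.
  R_n,bearing = 1·66.27 + 1·77.7 = 144 kips → 0.75 × 144 = 108 kips.
Bolt shear governs: 62.6 kips.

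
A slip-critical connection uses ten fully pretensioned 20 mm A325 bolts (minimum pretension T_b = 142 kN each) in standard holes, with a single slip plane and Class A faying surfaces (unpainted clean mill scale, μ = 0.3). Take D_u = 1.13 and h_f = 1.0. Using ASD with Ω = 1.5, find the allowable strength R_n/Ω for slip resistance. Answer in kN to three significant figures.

321 kN

R_n = μ · D_u · h_f · T_b · n_s · n_b = 0.3 × 1.13 × 1.0 × 142 × 1 × 10 = 481.4 kN.
Allowable strength R_n/Ω = 481.4 / 1.5 = 321 kN.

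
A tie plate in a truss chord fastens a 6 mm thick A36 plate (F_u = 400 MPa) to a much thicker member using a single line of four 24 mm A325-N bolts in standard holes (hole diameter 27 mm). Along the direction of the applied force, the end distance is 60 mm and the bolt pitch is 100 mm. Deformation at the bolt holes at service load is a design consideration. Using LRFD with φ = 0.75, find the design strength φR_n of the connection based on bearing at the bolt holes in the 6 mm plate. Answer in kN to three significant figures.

Per bolt r_n = 1.2 l_c t F_u ≤ 2.4 d t F_u; upper limit = 2.4 × 24 × 6 × 400 / 1000 = 138.2 kN.
Edge bolt: l_c = 60 − 27/2 = 46.5 mm → 1.2 × 46.5 × 6 × 400 / 1000 = 133.9 → r_n = 133.9 kN.
Interior bolts: l_c = 100 − 27 = 73 mm → 1.2 × 73 × 6 × 400 / 1000 = 210.2 → r_n = 138.2 kN.
R_n = 1 × 133.9 + 3 × 138.2 = 548.6 kN.
Design strength φR_n = 0.75 × 548.6 = 411 kN.

411 kN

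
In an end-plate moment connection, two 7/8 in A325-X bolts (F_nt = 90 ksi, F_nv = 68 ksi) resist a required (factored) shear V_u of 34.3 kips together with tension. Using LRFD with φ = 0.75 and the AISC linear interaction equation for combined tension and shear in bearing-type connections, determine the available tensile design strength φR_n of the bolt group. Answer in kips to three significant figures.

60.1 kips

A_b = π·0.875²/4 = 0.6013 in²; f_rv = 34.3 / (2 × 0.6013) = 28.52 ksi.
F'_nt = 1.3 F_nt − (F_nt / φF_nv) f_rv = 1.3·90 − (90/(0.75·68))·28.52 = 66.67 ksi, capped at F_nt → F'_nt = 66.67 ksi.
R_n = F'_nt · A_b · n = 66.67 × 0.6013 × 2 = 80.18 kips.
Design strength φR_n = 0.75 × 80.18 = 60.1 kips.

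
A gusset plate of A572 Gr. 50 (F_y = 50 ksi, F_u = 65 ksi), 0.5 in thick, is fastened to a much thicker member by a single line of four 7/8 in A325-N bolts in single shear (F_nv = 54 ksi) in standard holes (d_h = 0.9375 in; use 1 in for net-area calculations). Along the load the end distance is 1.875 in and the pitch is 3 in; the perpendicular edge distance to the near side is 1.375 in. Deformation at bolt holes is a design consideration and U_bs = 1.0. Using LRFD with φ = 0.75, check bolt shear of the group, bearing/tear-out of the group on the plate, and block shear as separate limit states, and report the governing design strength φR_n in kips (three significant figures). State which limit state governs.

Bolt shear: A_b = π·0.875²/4 = 0.6013 in²; R_n = 54 × 0.6013 × 4 × 1 = 129.9 kips → 0.75 × 129.9 = 97.4 kips.
Bearing: edge l_c = 1.406, r_n = 54.84 kips; interior l_c = 2.062, r_n = 68.25 kips; R_n = 54.84 + 3·68.25 = 259.6 kips → 195 kips.
Block shear: A_gv = 5.438, A_nv = 3.688, A_nt = 0.4375 in²; R_n = min(0.6F_uA_nv, 0.6F_yA_gv) + U_bs·F_u·A_nt = 172.2 kips → 129 kips.
Bolt shear governs: 97.4 kips.

97.4 kips (bolt shear governs)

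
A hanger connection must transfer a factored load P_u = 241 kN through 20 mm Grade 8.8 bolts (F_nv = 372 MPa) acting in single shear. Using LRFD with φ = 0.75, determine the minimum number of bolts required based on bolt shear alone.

A_b = π·20²/4 = 314.2 mm².
Per-bolt design strength φR_n = 0.75 × 372 × 314.2 × 1 / 1000 = 87.65 kN.
n ≥ 241 / 87.65 = 2.75 → use 3 bolts.

3 bolts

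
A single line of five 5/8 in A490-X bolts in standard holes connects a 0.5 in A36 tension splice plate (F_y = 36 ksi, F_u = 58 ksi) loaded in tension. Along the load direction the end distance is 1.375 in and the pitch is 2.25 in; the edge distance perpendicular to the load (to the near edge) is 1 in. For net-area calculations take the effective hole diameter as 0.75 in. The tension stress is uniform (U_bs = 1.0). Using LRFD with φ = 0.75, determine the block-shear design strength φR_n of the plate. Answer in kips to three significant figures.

97.6 kips

Shear plane L_v = 1.375 + 4·2.25 = 10.38 in; A_gv = 10.38 × 0.5 = 5.188 in².
A_nv = (10.38 − 4.5·0.75) × 0.5 = 3.5 in².
A_nt = (1 − 0.5·0.75) × 0.5 = 0.3125 in².
0.6 F_u A_nv = 121.8 kips; 0.6 F_y A_gv = 112 kips → shear yielding governs the shear term.
R_n = 112 + 1.0 × 58 × 0.3125 = 130.2 kips.
Design strength φR_n = 0.75 × 130.2 = 97.6 kips.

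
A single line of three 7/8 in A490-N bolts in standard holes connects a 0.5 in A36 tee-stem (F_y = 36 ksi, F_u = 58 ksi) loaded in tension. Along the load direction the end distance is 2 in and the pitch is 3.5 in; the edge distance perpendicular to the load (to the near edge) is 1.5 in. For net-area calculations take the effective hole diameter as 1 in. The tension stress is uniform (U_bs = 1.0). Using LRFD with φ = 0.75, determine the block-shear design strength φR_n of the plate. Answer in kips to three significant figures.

Shear plane L_v = 2 + 2·3.5 = 9 in; A_gv = 9 × 0.5 = 4.5 in².
A_nv = (9 − 2.5·1) × 0.5 = 3.25 in².
A_nt = (1.5 − 0.5·1) × 0.5 = 0.5 in².
0.6 F_u A_nv = 113.1 kips; 0.6 F_y A_gv = 97.2 kips → shear yielding governs the shear term.
R_n = 97.2 + 1.0 × 58 × 0.5 = 126.2 kips.
Design strength φR_n = 0.75 × 126.2 = 94.6 kips.

94.6 kips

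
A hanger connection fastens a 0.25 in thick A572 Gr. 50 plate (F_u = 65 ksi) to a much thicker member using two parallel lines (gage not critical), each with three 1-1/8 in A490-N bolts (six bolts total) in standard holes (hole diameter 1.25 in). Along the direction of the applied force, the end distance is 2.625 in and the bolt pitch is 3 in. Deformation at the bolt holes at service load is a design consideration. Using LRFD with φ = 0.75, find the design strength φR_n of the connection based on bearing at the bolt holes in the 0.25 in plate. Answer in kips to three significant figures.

Per bolt r_n = 1.2 l_c t F_u ≤ 2.4 d t F_u; upper limit = 2.4 × 1.125 × 0.25 × 65 = 43.87 kips.
Edge bolt: l_c = 2.625 − 1.25/2 = 2 in → 1.2 × 2 × 0.25 × 65 = 39 → r_n = 39 kips.
Interior bolts: l_c = 3 − 1.25 = 1.75 in → 1.2 × 1.75 × 0.25 × 65 = 34.12 → r_n = 34.12 kips.
R_n = 2 × 39 + 4 × 34.12 = 214.5 kips.
Design strength φR_n = 0.75 × 214.5 = 161 kips.

161 kips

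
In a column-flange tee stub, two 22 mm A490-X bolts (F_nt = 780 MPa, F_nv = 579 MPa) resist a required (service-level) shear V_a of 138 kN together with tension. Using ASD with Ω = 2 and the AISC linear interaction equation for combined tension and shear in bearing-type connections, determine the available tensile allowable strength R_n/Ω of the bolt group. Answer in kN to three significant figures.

A_b = π·22²/4 = 380.1 mm²; f_rv = 138 × 1000 / (2 × 380.1) = 181.5 MPa.
F'_nt = 1.3 F_nt − (Ω F_nt / F_nv) f_rv = 1.3·780 − (2·780/579)·181.5 = 524.9 MPa, capped at F_nt → F'_nt = 524.9 MPa.
R_n = F'_nt · A_b · n = 524.9 × 380.1 × 2 / 1000 = 399.1 kN.
Allowable strength R_n/Ω = 399.1 / 2 = 200 kN.

200 kN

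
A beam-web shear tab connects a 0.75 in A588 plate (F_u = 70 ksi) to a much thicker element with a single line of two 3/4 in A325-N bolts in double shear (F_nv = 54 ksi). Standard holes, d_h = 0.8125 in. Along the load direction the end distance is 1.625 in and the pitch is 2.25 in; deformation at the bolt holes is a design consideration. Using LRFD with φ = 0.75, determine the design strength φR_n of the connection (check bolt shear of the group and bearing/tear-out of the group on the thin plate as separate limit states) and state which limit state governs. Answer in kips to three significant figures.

Bolt shear: A_b = π·0.75²/4 = 0.4418 in²; R_n = 54 × 0.4418 × 2 × 2 = 95.43 kips → 0.75 × 95.43 = 71.6 kips.
Bearing (1.2 l_c t F_u ≤ 2.4 d t F_u): upper limit = 2.4·0.75·0.75·70 = 94.5 kips.
  Edge l_c = 1.625 − 0.8125/2 = 1.219 → r_n = 76.78 kips; interior l_c = 2.25 − 0.8125 = 1.438 → r_n = 90.56 kips.
  R_n,bearing = 1·76.78 + 1·90.56 = 167.3 kips → 0.75 × 167.3 = 126 kips.
Bolt shear governs: 71.6 kips.

71.6 kips (bolt shear governs)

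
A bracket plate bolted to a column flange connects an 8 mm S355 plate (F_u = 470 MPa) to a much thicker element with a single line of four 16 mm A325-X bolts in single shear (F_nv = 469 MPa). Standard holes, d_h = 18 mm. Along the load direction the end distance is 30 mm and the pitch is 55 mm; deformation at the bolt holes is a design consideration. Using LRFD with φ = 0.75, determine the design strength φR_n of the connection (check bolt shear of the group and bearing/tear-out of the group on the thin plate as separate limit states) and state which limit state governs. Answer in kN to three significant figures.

Bolt shear: A_b = π·16²/4 = 201.1 mm²; R_n = 469 × 201.1 × 4 × 1 / 1000 = 377.2 kN → 0.75 × 377.2 = 283 kN.
Bearing (1.2 l_c t F_u ≤ 2.4 d t F_u): upper limit = 2.4·16·8·470 / 1000 = 144.4 kN.
  Edge l_c = 30 − 18/2 = 21 → r_n = 94.75 kN; interior l_c = 55 − 18 = 37 → r_n = 144.4 kN.
  R_n,bearing = 1·94.75 + 3·144.4 = 527.9 kN → 0.75 × 527.9 = 396 kN.
Bolt shear governs: 283 kN.

283 kN (bolt shear governs)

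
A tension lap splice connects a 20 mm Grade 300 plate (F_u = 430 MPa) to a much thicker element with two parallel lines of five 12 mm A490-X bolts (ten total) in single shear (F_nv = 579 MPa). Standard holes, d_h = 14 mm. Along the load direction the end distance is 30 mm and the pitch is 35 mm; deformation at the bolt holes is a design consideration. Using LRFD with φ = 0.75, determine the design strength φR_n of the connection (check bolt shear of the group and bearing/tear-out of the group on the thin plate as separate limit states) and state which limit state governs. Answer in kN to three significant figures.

Bolt shear: A_b = π·12²/4 = 113.1 mm²; R_n = 579 × 113.1 × 10 × 1 / 1000 = 654.8 kN → 0.75 × 654.8 = 491 kN.
Bearing (1.2 l_c t F_u ≤ 2.4 d t F_u): upper limit = 2.4·12·20·430 / 1000 = 247.7 kN.
  Edge l_c = 30 − 14/2 = 23 → r_n = 237.4 kN; interior l_c = 35 − 14 = 21 → r_n = 216.7 kN.
  R_n,bearing = 2·237.4 + 8·216.7 = 2208 kN → 0.75 × 2208 = 1660 kN.
Bolt shear governs: 491 kN.

491 kN (bolt shear governs)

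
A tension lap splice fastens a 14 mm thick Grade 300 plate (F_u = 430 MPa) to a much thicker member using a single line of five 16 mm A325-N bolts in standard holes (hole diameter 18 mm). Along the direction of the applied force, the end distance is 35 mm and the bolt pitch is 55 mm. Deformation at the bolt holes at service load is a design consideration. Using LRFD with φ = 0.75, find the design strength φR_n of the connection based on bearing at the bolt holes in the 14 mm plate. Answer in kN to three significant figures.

834 kN

Per bolt r_n = 1.2 l_c t F_u ≤ 2.4 d t F_u; upper limit = 2.4 × 16 × 14 × 430 / 1000 = 231.2 kN.
Edge bolt: l_c = 35 − 18/2 = 26 mm → 1.2 × 26 × 14 × 430 / 1000 = 187.8 → r_n = 187.8 kN.
Interior bolts: l_c = 55 − 18 = 37 mm → 1.2 × 37 × 14 × 430 / 1000 = 267.3 → r_n = 231.2 kN.
R_n = 1 × 187.8 + 4 × 231.2 = 1112 kN.
Design strength φR_n = 0.75 × 1112 = 834 kN.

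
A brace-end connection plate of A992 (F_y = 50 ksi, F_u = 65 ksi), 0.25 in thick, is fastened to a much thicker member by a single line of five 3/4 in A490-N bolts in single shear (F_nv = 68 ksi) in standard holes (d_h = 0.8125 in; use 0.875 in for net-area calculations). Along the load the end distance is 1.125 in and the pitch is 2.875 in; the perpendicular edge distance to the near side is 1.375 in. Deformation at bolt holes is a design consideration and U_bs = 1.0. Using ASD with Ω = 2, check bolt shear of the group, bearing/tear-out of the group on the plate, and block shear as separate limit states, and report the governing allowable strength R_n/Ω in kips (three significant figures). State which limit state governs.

50 kips (block shear governs)

Bolt shear: A_b = π·0.75²/4 = 0.4418 in²; R_n = 68 × 0.4418 × 5 × 1 = 150.2 kips → 150.2 / 2 = 75.1 kips.
Bearing: edge l_c = 0.7188, r_n = 14.02 kips; interior l_c = 2.062, r_n = 29.25 kips; R_n = 14.02 + 4·29.25 = 131 kips → 65.5 kips.
Block shear: A_gv = 3.156, A_nv = 2.172, A_nt = 0.2344 in²; R_n = min(0.6F_uA_nv, 0.6F_yA_gv) + U_bs·F_u·A_nt = 99.94 kips → 50 kips.
Block shear governs: 50 kips.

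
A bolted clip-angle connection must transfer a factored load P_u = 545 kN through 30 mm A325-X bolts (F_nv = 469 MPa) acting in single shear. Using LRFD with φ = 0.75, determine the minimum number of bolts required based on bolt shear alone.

3 bolts

A_b = π·30²/4 = 706.9 mm².
Per-bolt design strength φR_n = 0.75 × 469 × 706.9 × 1 / 1000 = 248.6 kN.
n ≥ 545 / 248.6 = 2.192 → use 3 bolts.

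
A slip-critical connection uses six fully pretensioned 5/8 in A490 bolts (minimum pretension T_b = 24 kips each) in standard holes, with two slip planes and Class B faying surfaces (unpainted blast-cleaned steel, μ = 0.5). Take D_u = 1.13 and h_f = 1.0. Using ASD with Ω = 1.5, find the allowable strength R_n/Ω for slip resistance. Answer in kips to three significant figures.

108 kips

R_n = μ · D_u · h_f · T_b · n_s · n_b = 0.5 × 1.13 × 1.0 × 24 × 2 × 6 = 162.7 kips.
Allowable strength R_n/Ω = 162.7 / 1.5 = 108 kips.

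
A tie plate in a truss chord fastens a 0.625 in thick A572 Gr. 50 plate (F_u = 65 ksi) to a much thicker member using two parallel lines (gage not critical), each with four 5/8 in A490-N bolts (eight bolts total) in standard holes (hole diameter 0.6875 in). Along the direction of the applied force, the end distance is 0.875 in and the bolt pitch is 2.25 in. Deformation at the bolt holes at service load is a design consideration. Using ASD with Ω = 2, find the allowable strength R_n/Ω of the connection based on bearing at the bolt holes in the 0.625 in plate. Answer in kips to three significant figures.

209 kips

Per bolt r_n = 1.2 l_c t F_u ≤ 2.4 d t F_u; upper limit = 2.4 × 0.625 × 0.625 × 65 = 60.94 kips.
Edge bolt: l_c = 0.875 − 0.6875/2 = 0.5312 in → 1.2 × 0.5312 × 0.625 × 65 = 25.9 → r_n = 25.9 kips.
Interior bolts: l_c = 2.25 − 0.6875 = 1.562 in → 1.2 × 1.562 × 0.625 × 65 = 76.17 → r_n = 60.94 kips.
R_n = 2 × 25.9 + 6 × 60.94 = 417.4 kips.
Allowable strength R_n/Ω = 417.4 / 2 = 209 kips.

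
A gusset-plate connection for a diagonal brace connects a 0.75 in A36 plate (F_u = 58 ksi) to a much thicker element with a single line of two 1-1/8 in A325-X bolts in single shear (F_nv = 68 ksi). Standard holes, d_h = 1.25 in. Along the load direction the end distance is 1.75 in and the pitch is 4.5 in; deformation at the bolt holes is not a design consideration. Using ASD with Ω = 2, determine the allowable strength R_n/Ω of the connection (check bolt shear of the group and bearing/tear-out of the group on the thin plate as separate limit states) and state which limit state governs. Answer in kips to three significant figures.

67.6 kips (bolt shear governs)

Bolt shear: A_b = π·1.125²/4 = 0.994 in²; R_n = 68 × 0.994 × 2 × 1 = 135.2 kips → 135.2 / 2 = 67.6 kips.
Bearing (1.5 l_c t F_u ≤ 3.0 d t F_u): upper limit = 3.0·1.125·0.75·58 = 146.8 kips.
  Edge l_c = 1.75 − 1.25/2 = 1.125 → r_n = 73.41 kips; interior l_c = 4.5 − 1.25 = 3.25 → r_n = 146.8 kips.
  R_n,bearing = 1·73.41 + 1·146.8 = 220.2 kips → 220.2 / 2 = 110 kips.
Bolt shear governs: 67.6 kips.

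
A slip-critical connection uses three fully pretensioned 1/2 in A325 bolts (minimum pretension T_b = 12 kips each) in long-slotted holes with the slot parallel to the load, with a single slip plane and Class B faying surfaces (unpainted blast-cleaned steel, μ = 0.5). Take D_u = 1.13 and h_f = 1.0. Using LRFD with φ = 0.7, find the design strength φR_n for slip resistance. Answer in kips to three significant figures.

14.2 kips

R_n = μ · D_u · h_f · T_b · n_s · n_b = 0.5 × 1.13 × 1.0 × 12 × 1 × 3 = 20.34 kips.
Design strength φR_n = 0.7 × 20.34 = 14.2 kips.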